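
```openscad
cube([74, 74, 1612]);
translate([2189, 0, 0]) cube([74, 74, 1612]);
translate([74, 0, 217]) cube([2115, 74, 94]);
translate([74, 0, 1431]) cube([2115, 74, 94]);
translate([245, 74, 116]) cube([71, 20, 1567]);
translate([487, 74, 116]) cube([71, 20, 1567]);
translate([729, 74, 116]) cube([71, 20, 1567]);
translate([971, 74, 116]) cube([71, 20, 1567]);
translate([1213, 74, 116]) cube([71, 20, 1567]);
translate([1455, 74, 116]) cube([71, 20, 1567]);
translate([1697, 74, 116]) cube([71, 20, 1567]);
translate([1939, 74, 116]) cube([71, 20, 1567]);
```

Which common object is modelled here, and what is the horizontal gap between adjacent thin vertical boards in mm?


A fence section. The picket gap is 171 mm.

Two posts, two rails, 8 pickets — a fence section. Span 2115 mm holds 8 pickets of 71 mm with 9 equal gaps: ⌊(2115 − 8·71) / 9⌋ = 171 mm.


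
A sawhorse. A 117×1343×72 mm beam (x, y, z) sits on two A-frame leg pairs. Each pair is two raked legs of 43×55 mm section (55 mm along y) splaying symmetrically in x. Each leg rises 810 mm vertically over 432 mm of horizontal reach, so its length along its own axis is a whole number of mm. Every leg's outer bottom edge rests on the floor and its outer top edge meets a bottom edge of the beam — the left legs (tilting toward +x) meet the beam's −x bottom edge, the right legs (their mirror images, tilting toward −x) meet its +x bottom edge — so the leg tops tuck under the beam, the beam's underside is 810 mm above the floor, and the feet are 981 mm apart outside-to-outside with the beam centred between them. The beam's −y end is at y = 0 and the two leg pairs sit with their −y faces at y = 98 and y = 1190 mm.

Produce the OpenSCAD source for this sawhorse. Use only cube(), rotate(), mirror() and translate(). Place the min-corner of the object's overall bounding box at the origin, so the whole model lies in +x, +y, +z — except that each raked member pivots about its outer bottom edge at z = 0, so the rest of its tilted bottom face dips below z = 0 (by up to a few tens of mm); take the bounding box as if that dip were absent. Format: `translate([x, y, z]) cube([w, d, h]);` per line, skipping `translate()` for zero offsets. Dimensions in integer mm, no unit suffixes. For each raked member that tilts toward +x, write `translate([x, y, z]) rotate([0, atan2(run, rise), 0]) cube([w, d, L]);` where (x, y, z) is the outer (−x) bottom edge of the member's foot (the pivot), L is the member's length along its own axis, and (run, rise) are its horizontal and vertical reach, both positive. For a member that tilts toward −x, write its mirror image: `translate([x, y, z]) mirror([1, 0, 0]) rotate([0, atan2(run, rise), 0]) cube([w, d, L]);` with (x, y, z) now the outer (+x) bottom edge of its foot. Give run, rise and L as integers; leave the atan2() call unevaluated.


translate([432, 0, 810]) cube([117, 1343, 72]);
translate([0, 98, 0]) rotate([0, atan2(432, 810), 0]) cube([43, 55, 918]);
translate([981, 98, 0]) mirror([1, 0, 0]) rotate([0, atan2(432, 810), 0]) cube([43, 55, 918]);
translate([0, 1190, 0]) rotate([0, atan2(432, 810), 0]) cube([43, 55, 918]);
translate([981, 1190, 0]) mirror([1, 0, 0]) rotate([0, atan2(432, 810), 0]) cube([43, 55, 918]);


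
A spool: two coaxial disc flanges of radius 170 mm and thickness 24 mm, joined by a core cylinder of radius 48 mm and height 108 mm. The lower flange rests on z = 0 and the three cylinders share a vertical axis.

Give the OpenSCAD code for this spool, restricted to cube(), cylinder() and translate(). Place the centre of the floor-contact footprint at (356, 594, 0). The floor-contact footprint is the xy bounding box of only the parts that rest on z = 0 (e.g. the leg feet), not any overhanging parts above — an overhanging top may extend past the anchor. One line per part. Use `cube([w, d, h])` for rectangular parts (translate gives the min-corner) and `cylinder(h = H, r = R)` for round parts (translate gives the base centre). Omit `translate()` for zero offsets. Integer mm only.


translate([356, 594, 0]) cylinder(h = 24, r = 170);
translate([356, 594, 24]) cylinder(h = 108, r = 48);
translate([356, 594, 132]) cylinder(h = 24, r = 170);


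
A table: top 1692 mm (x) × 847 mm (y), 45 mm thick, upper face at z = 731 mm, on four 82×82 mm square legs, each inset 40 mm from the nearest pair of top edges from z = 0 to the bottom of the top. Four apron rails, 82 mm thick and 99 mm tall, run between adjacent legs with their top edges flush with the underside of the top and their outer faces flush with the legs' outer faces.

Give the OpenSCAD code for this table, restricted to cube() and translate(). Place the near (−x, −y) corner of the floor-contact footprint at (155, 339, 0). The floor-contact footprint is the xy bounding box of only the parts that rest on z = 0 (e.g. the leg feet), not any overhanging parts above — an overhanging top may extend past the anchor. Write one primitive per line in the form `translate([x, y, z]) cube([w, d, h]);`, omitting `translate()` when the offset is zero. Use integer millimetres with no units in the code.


translate([115, 299, 686]) cube([1692, 847, 45]);
translate([155, 339, 0]) cube([82, 82, 686]);
translate([1685, 339, 0]) cube([82, 82, 686]);
translate([155, 1024, 0]) cube([82, 82, 686]);
translate([1685, 1024, 0]) cube([82, 82, 686]);
translate([237, 339, 587]) cube([1448, 82, 99]);
translate([237, 1024, 587]) cube([1448, 82, 99]);
translate([155, 421, 587]) cube([82, 603, 99]);
translate([1685, 421, 587]) cube([82, 603, 99]);


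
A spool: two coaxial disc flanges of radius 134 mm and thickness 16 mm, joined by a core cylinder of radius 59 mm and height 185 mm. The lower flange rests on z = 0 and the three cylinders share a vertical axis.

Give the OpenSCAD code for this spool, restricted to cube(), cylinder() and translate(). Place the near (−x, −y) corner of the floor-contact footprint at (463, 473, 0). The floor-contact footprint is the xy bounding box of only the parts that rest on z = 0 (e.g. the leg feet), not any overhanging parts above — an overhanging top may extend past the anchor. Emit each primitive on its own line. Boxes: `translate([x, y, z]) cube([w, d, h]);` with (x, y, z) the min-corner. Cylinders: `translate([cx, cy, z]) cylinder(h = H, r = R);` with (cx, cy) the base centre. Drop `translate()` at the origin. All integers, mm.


translate([597, 607, 0]) cylinder(h = 16, r = 134);
translate([597, 607, 16]) cylinder(h = 185, r = 59);
translate([597, 607, 201]) cylinder(h = 16, r = 134);


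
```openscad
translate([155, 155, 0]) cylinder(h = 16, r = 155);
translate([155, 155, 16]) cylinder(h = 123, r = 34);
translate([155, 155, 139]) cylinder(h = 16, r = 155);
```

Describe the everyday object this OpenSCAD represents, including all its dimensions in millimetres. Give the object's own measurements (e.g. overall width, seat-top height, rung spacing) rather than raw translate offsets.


A spool: two coaxial disc flanges of radius 155 mm and thickness 16 mm, joined by a core cylinder of radius 34 mm and height 123 mm. The lower flange rests on z = 0 and the three cylinders share a vertical axis.


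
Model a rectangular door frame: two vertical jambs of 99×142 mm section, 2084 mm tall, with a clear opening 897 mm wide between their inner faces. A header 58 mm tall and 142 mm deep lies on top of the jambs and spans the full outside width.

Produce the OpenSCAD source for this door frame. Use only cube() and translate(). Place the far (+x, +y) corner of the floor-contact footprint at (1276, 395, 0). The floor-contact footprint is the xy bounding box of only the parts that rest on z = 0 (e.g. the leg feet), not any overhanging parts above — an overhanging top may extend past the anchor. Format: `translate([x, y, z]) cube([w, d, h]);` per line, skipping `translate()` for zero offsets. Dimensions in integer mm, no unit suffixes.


translate([181, 253, 0]) cube([99, 142, 2084]);
translate([1177, 253, 0]) cube([99, 142, 2084]);
translate([181, 253, 2084]) cube([1095, 142, 58]);


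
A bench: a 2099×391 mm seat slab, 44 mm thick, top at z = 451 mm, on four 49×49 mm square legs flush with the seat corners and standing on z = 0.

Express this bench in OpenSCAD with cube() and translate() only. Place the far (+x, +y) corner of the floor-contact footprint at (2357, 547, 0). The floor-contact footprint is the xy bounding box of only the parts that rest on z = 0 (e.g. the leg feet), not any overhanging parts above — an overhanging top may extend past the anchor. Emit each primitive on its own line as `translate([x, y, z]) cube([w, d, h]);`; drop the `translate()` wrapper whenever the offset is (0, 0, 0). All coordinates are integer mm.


translate([258, 156, 407]) cube([2099, 391, 44]);
translate([258, 156, 0]) cube([49, 49, 407]);
translate([258, 498, 0]) cube([49, 49, 407]);
translate([2308, 156, 0]) cube([49, 49, 407]);
translate([2308, 498, 0]) cube([49, 49, 407]);


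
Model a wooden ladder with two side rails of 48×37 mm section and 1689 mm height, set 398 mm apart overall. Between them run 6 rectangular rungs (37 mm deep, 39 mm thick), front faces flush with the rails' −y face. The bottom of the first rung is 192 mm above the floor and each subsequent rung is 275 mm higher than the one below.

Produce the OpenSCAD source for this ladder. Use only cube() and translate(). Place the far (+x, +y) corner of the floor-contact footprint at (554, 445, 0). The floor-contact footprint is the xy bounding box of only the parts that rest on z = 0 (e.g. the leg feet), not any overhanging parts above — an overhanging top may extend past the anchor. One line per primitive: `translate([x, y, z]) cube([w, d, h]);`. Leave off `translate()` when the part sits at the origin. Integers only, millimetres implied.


translate([156, 408, 0]) cube([48, 37, 1689]);
translate([506, 408, 0]) cube([48, 37, 1689]);
translate([204, 408, 192]) cube([302, 37, 39]);
translate([204, 408, 467]) cube([302, 37, 39]);
translate([204, 408, 742]) cube([302, 37, 39]);
translate([204, 408, 1017]) cube([302, 37, 39]);
translate([204, 408, 1292]) cube([302, 37, 39]);
translate([204, 408, 1567]) cube([302, 37, 39]);


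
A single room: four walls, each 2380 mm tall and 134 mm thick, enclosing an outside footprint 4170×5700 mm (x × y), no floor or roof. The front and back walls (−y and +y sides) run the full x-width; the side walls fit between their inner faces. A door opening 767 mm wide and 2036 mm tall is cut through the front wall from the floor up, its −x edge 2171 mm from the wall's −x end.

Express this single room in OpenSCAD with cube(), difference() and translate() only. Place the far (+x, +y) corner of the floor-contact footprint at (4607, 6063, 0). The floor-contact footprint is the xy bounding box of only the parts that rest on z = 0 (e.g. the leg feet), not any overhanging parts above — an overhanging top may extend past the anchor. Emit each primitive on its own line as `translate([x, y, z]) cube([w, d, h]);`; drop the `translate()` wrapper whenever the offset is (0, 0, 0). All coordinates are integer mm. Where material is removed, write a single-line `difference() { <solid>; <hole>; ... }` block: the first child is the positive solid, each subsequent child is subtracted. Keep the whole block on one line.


difference() { translate([437, 363, 0]) cube([4170, 134, 2380]); translate([2608, 363, 0]) cube([767, 134, 2036]); }
translate([437, 5929, 0]) cube([4170, 134, 2380]);
translate([437, 497, 0]) cube([134, 5432, 2380]);
translate([4473, 497, 0]) cube([134, 5432, 2380]);


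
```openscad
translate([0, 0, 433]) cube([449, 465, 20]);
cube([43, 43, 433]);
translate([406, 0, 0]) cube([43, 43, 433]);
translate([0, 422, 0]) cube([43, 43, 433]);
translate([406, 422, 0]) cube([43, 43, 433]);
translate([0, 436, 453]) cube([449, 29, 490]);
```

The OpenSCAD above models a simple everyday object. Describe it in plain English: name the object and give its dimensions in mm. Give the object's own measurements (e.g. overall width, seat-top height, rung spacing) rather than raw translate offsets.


A chair. The seat is a 449×465×20 mm slab with its top at z = 453 mm, on four 43×43 mm corner legs (flush with the seat edges, standing on z = 0). A flat backrest 29 mm thick, 490 mm tall, spans the full seat width and rises from the seat top along its +y edge, rear face flush with the rear of the seat.


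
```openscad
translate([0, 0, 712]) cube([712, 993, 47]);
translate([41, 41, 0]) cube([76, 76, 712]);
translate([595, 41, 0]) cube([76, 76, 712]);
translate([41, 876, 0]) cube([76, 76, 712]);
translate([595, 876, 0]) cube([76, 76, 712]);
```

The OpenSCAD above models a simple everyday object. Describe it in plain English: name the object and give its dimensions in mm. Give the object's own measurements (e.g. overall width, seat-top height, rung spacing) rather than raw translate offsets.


A table: top 712 mm (x) × 993 mm (y), 47 mm thick, upper face at z = 759 mm, on four 76×76 mm square legs, each inset 41 mm from the nearest pair of top edges from z = 0 to the bottom of the top.


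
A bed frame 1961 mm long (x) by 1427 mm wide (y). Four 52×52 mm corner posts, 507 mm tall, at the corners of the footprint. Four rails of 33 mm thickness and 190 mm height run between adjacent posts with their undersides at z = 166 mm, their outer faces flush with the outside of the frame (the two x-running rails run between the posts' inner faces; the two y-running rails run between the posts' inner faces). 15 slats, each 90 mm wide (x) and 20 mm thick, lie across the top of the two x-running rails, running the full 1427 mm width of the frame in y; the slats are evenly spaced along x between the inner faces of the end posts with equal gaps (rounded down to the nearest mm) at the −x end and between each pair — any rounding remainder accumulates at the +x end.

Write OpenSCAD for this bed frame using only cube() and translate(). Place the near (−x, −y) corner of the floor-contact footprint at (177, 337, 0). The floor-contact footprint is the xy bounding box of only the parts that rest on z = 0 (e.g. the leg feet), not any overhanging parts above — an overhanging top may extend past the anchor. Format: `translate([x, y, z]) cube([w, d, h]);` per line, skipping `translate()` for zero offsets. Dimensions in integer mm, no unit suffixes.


// slat z = rail_z + rail_h = 166 + 190 = 356
// slat gap = ⌊(1857 − 15·90) / 16⌋ = 31
translate([177, 337, 0]) cube([52, 52, 507]);
translate([177, 1712, 0]) cube([52, 52, 507]);
translate([2086, 337, 0]) cube([52, 52, 507]);
translate([2086, 1712, 0]) cube([52, 52, 507]);
translate([229, 337, 166]) cube([1857, 33, 190]);
translate([229, 1731, 166]) cube([1857, 33, 190]);
translate([177, 389, 166]) cube([33, 1323, 190]);
translate([2105, 389, 166]) cube([33, 1323, 190]);
translate([260, 337, 356]) cube([90, 1427, 20]);
translate([381, 337, 356]) cube([90, 1427, 20]);
translate([502, 337, 356]) cube([90, 1427, 20]);
translate([623, 337, 356]) cube([90, 1427, 20]);
translate([744, 337, 356]) cube([90, 1427, 20]);
translate([865, 337, 356]) cube([90, 1427, 20]);
translate([986, 337, 356]) cube([90, 1427, 20]);
translate([1107, 337, 356]) cube([90, 1427, 20]);
translate([1228, 337, 356]) cube([90, 1427, 20]);
translate([1349, 337, 356]) cube([90, 1427, 20]);
translate([1470, 337, 356]) cube([90, 1427, 20]);
translate([1591, 337, 356]) cube([90, 1427, 20]);
translate([1712, 337, 356]) cube([90, 1427, 20]);
translate([1833, 337, 356]) cube([90, 1427, 20]);
translate([1954, 337, 356]) cube([90, 1427, 20]);


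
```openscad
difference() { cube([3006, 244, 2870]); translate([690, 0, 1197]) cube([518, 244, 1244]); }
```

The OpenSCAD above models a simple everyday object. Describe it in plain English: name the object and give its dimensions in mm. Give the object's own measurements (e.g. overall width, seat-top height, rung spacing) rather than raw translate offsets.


A wall 3006 mm long (x), 244 mm thick (y), 2870 mm tall, with a rectangular window opening cut through it. The opening is 518 mm wide and 1244 mm tall; its sill is at z = 1197 mm and its near (−x) edge is 690 mm from the wall's −x end. The opening passes through the full wall thickness.


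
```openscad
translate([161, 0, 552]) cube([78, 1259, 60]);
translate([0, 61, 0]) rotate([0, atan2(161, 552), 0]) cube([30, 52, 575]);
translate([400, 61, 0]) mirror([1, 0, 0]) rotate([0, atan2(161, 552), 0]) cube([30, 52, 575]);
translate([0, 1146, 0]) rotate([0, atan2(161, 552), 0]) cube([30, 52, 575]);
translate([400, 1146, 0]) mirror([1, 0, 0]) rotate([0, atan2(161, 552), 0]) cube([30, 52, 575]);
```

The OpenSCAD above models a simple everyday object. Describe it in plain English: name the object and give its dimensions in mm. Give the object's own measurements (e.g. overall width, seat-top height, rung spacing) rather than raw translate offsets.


A sawhorse. A 78×1259×60 mm beam (x, y, z) sits on two A-frame leg pairs. Each pair is two raked legs of 30×52 mm section (52 mm along y) splaying symmetrically in x. Each leg rises 552 mm vertically over 161 mm of horizontal reach and is 575 mm long along its own axis. Every leg's outer bottom edge rests on the floor and its outer top edge meets a bottom edge of the beam — the left legs (tilting toward +x) meet the beam's −x bottom edge, the right legs (their mirror images, tilting toward −x) meet its +x bottom edge — so the leg tops tuck under the beam, the beam's underside is 552 mm above the floor, and the feet are 400 mm apart outside-to-outside with the beam centred between them. The two leg pairs are set in 61 mm from either end of the beam.


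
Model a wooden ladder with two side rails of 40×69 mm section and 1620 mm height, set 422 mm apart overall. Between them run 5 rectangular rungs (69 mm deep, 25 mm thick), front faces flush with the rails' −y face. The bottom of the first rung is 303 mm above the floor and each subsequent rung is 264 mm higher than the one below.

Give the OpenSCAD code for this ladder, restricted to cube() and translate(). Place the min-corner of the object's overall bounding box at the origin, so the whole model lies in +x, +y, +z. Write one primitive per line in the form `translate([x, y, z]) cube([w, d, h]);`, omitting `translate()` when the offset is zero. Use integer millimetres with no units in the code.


cube([40, 69, 1620]);
translate([382, 0, 0]) cube([40, 69, 1620]);
translate([40, 0, 303]) cube([342, 69, 25]);
translate([40, 0, 567]) cube([342, 69, 25]);
translate([40, 0, 831]) cube([342, 69, 25]);
translate([40, 0, 1095]) cube([342, 69, 25]);
translate([40, 0, 1359]) cube([342, 69, 25]);


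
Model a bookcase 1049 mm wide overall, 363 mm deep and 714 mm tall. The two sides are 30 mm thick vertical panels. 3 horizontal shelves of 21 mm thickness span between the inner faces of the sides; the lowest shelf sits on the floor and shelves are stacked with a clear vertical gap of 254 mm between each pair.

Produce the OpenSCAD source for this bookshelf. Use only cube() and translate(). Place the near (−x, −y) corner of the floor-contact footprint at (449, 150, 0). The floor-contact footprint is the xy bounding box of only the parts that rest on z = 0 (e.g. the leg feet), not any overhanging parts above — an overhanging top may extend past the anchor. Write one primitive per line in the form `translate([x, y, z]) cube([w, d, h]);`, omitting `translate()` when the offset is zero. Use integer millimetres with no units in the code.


translate([449, 150, 0]) cube([30, 363, 714]);
translate([1468, 150, 0]) cube([30, 363, 714]);
translate([479, 150, 0]) cube([989, 363, 21]);
translate([479, 150, 275]) cube([989, 363, 21]);
translate([479, 150, 550]) cube([989, 363, 21]);


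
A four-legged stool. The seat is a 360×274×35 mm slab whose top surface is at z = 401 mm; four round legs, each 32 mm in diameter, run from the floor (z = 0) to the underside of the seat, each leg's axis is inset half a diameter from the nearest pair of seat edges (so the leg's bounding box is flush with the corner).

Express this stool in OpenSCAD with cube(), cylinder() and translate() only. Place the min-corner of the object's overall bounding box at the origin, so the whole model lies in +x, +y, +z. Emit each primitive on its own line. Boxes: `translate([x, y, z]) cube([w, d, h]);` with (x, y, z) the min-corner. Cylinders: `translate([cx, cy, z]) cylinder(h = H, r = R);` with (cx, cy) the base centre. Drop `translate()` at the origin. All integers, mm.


translate([0, 0, 366]) cube([360, 274, 35]);
translate([16, 16, 0]) cylinder(h = 366, r = 16);
translate([344, 16, 0]) cylinder(h = 366, r = 16);
translate([16, 258, 0]) cylinder(h = 366, r = 16);
translate([344, 258, 0]) cylinder(h = 366, r = 16);


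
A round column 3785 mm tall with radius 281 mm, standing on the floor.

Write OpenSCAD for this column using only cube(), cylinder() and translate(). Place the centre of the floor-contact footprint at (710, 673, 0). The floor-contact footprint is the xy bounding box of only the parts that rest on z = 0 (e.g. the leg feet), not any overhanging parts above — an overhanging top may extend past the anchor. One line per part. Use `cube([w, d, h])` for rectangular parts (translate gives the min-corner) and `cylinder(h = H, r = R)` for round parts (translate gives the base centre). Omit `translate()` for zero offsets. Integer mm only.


translate([710, 673, 0]) cylinder(h = 3785, r = 281);


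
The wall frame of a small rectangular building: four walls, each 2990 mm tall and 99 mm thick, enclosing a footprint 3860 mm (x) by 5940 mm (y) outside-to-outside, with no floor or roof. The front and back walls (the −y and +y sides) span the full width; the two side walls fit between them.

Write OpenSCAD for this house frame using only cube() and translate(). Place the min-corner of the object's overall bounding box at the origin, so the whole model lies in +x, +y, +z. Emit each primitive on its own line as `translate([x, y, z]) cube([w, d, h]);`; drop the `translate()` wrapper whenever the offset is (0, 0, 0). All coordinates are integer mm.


cube([3860, 99, 2990]);
translate([0, 5841, 0]) cube([3860, 99, 2990]);
translate([0, 99, 0]) cube([99, 5742, 2990]);
translate([3761, 99, 0]) cube([99, 5742, 2990]);


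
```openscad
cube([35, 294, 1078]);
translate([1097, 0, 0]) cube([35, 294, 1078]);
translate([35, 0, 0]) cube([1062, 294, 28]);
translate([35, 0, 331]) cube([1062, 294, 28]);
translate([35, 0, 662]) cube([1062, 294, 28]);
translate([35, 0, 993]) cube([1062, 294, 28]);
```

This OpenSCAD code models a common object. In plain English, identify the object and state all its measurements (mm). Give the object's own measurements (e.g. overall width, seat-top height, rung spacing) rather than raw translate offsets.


An open bookshelf. Two side panels, each 35 mm thick, 294 mm deep and 1078 mm tall, stand 1132 mm apart (outside-to-outside). Between them sit 4 shelves, each 28 mm thick and 294 mm deep, spanning the full gap between the sides. The bottom shelf rests on the floor (its underside at z = 0) and the clear gap between one shelf's top and the next shelf's underside is 303 mm.


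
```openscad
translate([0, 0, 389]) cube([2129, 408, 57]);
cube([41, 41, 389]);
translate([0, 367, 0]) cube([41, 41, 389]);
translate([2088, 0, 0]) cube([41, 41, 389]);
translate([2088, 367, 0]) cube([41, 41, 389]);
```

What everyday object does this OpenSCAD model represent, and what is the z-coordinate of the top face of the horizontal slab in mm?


A bench. The seat-top height is 446 mm.

A long slab on four corner posts — a bench. The slab sits at z = 389 with thickness 57, so the top is 389 + 57 = 446 mm.


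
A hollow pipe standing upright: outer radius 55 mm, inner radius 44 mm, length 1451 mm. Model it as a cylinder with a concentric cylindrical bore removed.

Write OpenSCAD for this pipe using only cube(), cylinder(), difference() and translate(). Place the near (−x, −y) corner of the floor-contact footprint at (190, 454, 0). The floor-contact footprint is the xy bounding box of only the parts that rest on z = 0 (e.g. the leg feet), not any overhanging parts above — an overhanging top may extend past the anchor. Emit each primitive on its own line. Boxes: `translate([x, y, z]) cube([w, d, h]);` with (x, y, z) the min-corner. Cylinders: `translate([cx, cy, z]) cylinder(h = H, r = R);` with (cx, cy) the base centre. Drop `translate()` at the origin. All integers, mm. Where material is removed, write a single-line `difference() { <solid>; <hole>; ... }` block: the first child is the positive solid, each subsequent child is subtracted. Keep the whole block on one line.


difference() { translate([245, 509, 0]) cylinder(h = 1451, r = 55); translate([245, 509, 0]) cylinder(h = 1451, r = 44); }


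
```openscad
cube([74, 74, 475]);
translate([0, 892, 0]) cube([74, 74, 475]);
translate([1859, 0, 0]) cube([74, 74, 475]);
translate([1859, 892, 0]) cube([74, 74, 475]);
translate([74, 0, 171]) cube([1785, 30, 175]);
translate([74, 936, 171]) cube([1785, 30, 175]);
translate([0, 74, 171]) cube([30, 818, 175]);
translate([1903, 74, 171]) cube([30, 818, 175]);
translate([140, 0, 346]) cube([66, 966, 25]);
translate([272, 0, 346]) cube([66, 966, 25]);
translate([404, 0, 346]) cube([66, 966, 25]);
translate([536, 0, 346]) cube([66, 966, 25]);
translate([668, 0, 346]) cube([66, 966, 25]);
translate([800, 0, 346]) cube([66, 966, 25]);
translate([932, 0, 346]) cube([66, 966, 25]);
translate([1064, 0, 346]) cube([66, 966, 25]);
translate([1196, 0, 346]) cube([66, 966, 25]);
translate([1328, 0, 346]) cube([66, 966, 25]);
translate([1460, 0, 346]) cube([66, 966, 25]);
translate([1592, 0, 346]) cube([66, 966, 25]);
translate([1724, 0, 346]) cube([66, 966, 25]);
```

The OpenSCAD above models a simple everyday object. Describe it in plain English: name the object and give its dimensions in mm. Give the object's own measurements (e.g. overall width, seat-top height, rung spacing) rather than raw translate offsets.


A bed frame 1933 mm long (x) by 966 mm wide (y). Four 74×74 mm corner posts, 475 mm tall, at the corners of the footprint. Four rails of 30 mm thickness and 175 mm height run between adjacent posts with their undersides at z = 171 mm, their outer faces flush with the outside of the frame (the two x-running rails run between the posts' inner faces; the two y-running rails run between the posts' inner faces). 13 slats, each 66 mm wide (x) and 25 mm thick, lie across the top of the two x-running rails, running the full 966 mm width of the frame in y; along x they sit between the end posts with a 66 mm gap after the −x posts and between neighbouring slats, leaving 69 mm before the +x posts.


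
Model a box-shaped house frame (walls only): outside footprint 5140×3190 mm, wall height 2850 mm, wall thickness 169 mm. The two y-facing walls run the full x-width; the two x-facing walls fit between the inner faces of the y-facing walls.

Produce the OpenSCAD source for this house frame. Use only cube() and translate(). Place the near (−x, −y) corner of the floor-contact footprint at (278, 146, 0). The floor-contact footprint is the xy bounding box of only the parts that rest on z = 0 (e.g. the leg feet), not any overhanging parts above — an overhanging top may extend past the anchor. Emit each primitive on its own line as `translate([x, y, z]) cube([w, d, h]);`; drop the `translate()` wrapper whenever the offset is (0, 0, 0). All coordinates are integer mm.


translate([278, 146, 0]) cube([5140, 169, 2850]);
translate([278, 3167, 0]) cube([5140, 169, 2850]);
translate([278, 315, 0]) cube([169, 2852, 2850]);
translate([5249, 315, 0]) cube([169, 2852, 2850]);


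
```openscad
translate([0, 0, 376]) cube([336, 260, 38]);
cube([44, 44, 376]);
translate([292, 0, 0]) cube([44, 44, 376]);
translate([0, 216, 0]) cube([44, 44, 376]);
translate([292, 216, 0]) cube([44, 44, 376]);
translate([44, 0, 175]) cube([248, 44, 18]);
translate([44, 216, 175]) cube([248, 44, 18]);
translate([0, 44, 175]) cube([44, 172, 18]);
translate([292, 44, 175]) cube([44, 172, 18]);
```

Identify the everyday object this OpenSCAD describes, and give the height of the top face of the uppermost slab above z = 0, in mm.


A stool. The seat height is 414 mm.

A 336×260×38 slab at z = 376 on four corner posts — a stool. The seat top is 376 + 38 = 414 mm.


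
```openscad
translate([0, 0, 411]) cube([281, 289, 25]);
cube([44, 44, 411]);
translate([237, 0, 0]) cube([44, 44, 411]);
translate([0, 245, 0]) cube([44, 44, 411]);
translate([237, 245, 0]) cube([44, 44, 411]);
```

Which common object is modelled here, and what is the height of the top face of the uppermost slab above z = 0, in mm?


A stool. The seat height is 436 mm.

A 281×289×25 slab at z = 411 on four corner posts — a stool. The seat top is 411 + 25 = 436 mm.


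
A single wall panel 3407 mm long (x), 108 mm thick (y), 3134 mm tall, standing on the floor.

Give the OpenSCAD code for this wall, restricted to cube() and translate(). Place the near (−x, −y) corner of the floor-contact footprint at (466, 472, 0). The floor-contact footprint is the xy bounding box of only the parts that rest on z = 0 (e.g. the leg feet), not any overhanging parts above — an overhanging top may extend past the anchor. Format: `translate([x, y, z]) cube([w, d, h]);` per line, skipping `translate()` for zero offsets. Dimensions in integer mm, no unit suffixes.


translate([466, 472, 0]) cube([3407, 108, 3134]);


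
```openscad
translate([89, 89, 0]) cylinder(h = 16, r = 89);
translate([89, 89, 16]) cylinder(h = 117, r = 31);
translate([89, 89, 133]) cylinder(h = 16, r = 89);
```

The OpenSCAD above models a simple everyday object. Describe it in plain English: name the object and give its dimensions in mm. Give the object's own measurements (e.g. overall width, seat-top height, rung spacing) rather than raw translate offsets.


A spool: two coaxial disc flanges of radius 89 mm and thickness 16 mm, joined by a core cylinder of radius 31 mm and height 117 mm. The lower flange rests on z = 0 and the three cylinders share a vertical axis.


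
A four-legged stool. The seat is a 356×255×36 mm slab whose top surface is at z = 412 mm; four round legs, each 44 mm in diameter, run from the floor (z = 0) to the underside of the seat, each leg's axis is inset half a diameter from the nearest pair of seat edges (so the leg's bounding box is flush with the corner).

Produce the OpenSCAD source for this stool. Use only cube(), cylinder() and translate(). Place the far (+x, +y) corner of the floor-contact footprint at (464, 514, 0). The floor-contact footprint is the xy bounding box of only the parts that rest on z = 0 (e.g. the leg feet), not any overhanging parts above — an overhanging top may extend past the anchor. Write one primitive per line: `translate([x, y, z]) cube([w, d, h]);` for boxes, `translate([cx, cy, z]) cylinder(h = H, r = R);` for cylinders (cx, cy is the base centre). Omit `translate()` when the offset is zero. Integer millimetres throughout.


translate([108, 259, 376]) cube([356, 255, 36]);
translate([130, 281, 0]) cylinder(h = 376, r = 22);
translate([442, 281, 0]) cylinder(h = 376, r = 22);
translate([130, 492, 0]) cylinder(h = 376, r = 22);
translate([442, 492, 0]) cylinder(h = 376, r = 22);


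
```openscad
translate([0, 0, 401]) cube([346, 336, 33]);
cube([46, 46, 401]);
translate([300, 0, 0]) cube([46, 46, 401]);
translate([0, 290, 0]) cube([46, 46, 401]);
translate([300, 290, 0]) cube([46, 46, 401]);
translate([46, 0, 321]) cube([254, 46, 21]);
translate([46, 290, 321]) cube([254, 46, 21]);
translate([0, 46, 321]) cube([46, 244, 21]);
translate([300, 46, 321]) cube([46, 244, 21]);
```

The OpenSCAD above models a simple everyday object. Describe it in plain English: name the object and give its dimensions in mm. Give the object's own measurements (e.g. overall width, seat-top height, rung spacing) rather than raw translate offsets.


A four-legged stool. The seat is a 346×336×33 mm slab whose top surface is at z = 434 mm; four square legs, each 46×46 mm in cross-section, run from the floor (z = 0) to the underside of the seat, each flush with a corner of the seat. Four stretchers, 46 mm wide and 21 mm tall, connect adjacent legs with their undersides at z = 321 mm, each running between the inner faces of the legs it joins and aligned with the legs' outer faces on the other axis.


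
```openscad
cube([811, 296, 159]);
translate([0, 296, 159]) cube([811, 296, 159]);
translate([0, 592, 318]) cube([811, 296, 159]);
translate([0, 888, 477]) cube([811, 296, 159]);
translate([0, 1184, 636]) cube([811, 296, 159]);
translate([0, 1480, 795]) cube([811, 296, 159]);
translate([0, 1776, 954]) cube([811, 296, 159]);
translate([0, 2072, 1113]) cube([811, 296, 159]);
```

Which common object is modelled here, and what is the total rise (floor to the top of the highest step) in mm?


A staircase. The total rise is 1272 mm.

8 identical blocks, each offset up and back from the previous — a staircase. Each step is 159 mm tall and there are 8 of them, so the total rise is 8 × 159 = 1272 mm.


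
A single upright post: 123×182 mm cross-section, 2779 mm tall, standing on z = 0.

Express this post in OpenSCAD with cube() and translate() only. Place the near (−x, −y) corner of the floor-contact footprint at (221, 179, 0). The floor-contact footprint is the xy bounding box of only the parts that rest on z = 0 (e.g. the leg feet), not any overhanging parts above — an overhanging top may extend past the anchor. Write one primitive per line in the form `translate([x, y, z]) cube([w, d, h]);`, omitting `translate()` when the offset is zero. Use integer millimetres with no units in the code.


translate([221, 179, 0]) cube([123, 182, 2779]);


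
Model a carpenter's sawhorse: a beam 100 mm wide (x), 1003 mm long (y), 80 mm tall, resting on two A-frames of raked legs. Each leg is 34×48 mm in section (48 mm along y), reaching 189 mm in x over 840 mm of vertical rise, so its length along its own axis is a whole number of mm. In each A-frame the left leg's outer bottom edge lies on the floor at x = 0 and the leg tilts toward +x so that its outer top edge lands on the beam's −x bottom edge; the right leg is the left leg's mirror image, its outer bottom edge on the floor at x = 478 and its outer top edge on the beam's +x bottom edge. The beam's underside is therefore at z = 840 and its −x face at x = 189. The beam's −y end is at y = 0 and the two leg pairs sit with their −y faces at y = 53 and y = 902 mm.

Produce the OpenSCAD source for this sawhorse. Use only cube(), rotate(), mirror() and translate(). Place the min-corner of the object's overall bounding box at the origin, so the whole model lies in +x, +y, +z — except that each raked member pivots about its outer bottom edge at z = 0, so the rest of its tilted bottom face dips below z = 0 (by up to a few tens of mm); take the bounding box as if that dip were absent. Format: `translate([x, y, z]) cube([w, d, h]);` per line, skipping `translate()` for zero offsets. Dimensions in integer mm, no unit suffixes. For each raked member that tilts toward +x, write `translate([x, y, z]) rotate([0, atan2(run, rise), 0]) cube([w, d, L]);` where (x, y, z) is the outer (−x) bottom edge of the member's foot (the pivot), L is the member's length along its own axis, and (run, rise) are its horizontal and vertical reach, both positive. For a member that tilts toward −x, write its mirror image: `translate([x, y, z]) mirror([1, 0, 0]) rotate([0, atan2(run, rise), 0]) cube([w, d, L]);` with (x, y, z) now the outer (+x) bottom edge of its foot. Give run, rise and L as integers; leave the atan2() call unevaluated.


translate([189, 0, 840]) cube([100, 1003, 80]);
translate([0, 53, 0]) rotate([0, atan2(189, 840), 0]) cube([34, 48, 861]);
translate([478, 53, 0]) mirror([1, 0, 0]) rotate([0, atan2(189, 840), 0]) cube([34, 48, 861]);
translate([0, 902, 0]) rotate([0, atan2(189, 840), 0]) cube([34, 48, 861]);
translate([478, 902, 0]) mirror([1, 0, 0]) rotate([0, atan2(189, 840), 0]) cube([34, 48, 861]);


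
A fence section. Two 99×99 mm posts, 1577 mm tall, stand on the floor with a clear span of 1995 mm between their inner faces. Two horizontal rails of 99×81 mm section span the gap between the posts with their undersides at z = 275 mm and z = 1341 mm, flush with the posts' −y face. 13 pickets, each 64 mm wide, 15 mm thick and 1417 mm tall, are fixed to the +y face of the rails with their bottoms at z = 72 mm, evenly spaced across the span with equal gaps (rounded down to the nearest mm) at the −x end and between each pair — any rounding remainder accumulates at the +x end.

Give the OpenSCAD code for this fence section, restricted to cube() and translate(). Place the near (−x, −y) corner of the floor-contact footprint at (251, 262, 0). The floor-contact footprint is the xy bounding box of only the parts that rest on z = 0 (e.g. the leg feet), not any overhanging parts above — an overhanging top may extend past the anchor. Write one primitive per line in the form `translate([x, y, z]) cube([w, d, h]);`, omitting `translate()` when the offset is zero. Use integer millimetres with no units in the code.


translate([251, 262, 0]) cube([99, 99, 1577]);
translate([2345, 262, 0]) cube([99, 99, 1577]);
translate([350, 262, 275]) cube([1995, 99, 81]);
translate([350, 262, 1341]) cube([1995, 99, 81]);
translate([433, 361, 72]) cube([64, 15, 1417]);
translate([580, 361, 72]) cube([64, 15, 1417]);
translate([727, 361, 72]) cube([64, 15, 1417]);
translate([874, 361, 72]) cube([64, 15, 1417]);
translate([1021, 361, 72]) cube([64, 15, 1417]);
translate([1168, 361, 72]) cube([64, 15, 1417]);
translate([1315, 361, 72]) cube([64, 15, 1417]);
translate([1462, 361, 72]) cube([64, 15, 1417]);
translate([1609, 361, 72]) cube([64, 15, 1417]);
translate([1756, 361, 72]) cube([64, 15, 1417]);
translate([1903, 361, 72]) cube([64, 15, 1417]);
translate([2050, 361, 72]) cube([64, 15, 1417]);
translate([2197, 361, 72]) cube([64, 15, 1417]);


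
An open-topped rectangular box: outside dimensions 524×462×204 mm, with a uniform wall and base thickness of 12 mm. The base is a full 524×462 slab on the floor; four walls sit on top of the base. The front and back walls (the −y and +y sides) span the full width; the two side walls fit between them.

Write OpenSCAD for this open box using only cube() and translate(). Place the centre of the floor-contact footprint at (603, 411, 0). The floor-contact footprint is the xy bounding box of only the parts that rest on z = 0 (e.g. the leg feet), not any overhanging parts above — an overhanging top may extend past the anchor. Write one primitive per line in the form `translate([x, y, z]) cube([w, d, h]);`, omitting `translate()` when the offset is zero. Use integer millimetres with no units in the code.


translate([341, 180, 0]) cube([524, 462, 12]);
translate([341, 180, 12]) cube([524, 12, 192]);
translate([341, 630, 12]) cube([524, 12, 192]);
translate([341, 192, 12]) cube([12, 438, 192]);
translate([853, 192, 12]) cube([12, 438, 192]);


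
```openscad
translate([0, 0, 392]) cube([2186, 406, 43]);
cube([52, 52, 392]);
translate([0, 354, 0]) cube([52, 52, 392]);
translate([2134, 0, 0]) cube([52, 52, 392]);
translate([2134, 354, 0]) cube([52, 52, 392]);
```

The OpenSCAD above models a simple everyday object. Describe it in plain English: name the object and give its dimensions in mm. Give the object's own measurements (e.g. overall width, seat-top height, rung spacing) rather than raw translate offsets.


A long wooden bench with a 2186 mm (x) × 406 mm (y) seat, 43 mm thick, its top surface 435 mm above the floor. Four 52 mm square legs at the seat corners, flush with the edges, run from z = 0 to the seat underside.


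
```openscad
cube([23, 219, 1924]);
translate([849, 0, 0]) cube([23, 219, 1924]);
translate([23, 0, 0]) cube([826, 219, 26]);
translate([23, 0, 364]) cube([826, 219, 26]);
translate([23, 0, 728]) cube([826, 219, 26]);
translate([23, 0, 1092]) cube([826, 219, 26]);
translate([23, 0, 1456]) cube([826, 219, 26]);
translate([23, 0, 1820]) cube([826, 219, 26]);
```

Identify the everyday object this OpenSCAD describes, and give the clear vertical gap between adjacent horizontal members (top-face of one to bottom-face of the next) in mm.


A bookshelf. The clear shelf gap is 338 mm.

Two tall side panels with 6 horizontal boards between them — a bookshelf. The first two shelf undersides are at z = 0 and z = 364; with shelf thickness 26, the clear gap is 364 − 0 − 26 = 338 mm.
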